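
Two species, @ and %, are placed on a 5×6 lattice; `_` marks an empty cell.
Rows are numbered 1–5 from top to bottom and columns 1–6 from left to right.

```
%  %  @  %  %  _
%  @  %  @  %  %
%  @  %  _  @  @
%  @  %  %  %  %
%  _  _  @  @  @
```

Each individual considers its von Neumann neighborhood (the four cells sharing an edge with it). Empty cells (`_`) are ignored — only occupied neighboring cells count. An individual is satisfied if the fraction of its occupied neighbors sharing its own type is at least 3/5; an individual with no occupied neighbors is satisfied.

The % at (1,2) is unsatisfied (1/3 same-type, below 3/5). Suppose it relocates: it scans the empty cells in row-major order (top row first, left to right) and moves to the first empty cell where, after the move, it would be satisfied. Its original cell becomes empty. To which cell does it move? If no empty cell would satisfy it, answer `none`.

Vacating (1,2). Empty cells in order:
  (1,6): 2/2 same-type → satisfied — stop here.

(1,6)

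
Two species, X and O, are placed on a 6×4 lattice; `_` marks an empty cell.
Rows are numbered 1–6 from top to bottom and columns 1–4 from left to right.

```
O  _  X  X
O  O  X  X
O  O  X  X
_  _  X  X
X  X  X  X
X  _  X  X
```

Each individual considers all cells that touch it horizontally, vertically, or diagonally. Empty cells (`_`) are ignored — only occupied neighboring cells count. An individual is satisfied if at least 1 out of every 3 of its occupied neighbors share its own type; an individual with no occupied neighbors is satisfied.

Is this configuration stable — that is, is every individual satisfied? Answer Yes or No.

Yes

Row 1: (1,1)O 2/2 ✓ · (1,3)X 3/4 ✓ · (1,4)X 3/3 ✓
Row 2: (2,1)O 4/4 ✓ · (2,2)O 4/7 ✓ · (2,3)X 5/7 ✓ · (2,4)X 5/5 ✓
Row 3: (3,1)O 3/3 ✓ · (3,2)O 3/6 ✓ · (3,3)X 5/7 ✓ · (3,4)X 5/5 ✓
Row 4: (4,3)X 6/7 ✓ · (4,4)X 5/5 ✓
Row 5: (5,1)X 2/2 ✓ · (5,2)X 5/5 ✓ · (5,3)X 6/6 ✓ · (5,4)X 5/5 ✓
Row 6: (6,1)X 2/2 ✓ · (6,3)X 4/4 ✓ · (6,4)X 3/3 ✓
All meet the threshold, so the configuration is stable.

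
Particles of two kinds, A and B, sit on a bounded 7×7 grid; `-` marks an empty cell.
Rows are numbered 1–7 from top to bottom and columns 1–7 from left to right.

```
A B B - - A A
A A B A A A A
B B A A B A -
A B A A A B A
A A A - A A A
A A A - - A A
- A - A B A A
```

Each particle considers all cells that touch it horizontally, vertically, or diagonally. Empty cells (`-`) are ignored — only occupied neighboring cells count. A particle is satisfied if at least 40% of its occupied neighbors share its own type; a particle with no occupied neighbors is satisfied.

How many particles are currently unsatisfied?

Row 1: (1,1)A 2/3 ✓ · (1,2)B 2/5 ✓ · (1,3)B 2/4 ✓ · (1,6)A 4/4 ✓ · (1,7)A 3/3 ✓
Row 2: (2,1)A 2/5 ✓ · (2,2)A 3/8 ✗ · (2,3)B 3/7 ✓ · (2,4)A 3/6 ✓ · (2,5)A 5/6 ✓ · (2,6)A 5/6 ✓ · (2,7)A 4/4 ✓
Row 3: (3,1)B 2/5 ✓ · (3,2)B 3/8 ✗ · (3,3)A 5/8 ✓ · (3,4)A 6/8 ✓ · (3,5)B 1/8 ✗ · (3,6)A 5/7 ✓
Row 4: (4,1)A 2/5 ✓ · (4,2)B 2/8 ✗ · (4,3)A 5/7 ✓ · (4,4)A 6/7 ✓ · (4,5)A 5/7 ✓ · (4,6)B 1/7 ✗ · (4,7)A 3/4 ✓
Row 5: (5,1)A 4/5 ✓ · (5,2)A 7/8 ✓ · (5,3)A 5/6 ✓ · (5,5)A 4/5 ✓ · (5,6)A 6/7 ✓ · (5,7)A 4/5 ✓
Row 6: (6,1)A 4/4 ✓ · (6,2)A 6/6 ✓ · (6,3)A 5/5 ✓ · (6,6)A 6/7 ✓ · (6,7)A 5/5 ✓
Row 7: (7,2)A 3/3 ✓ · (7,4)A 1/2 ✓ · (7,5)B 0/3 ✗ · (7,6)A 3/4 ✓ · (7,7)A 3/3 ✓
Unsatisfied: (2,2), (3,2), (3,5), (4,2), (4,6), (7,5) — 6 in total.

6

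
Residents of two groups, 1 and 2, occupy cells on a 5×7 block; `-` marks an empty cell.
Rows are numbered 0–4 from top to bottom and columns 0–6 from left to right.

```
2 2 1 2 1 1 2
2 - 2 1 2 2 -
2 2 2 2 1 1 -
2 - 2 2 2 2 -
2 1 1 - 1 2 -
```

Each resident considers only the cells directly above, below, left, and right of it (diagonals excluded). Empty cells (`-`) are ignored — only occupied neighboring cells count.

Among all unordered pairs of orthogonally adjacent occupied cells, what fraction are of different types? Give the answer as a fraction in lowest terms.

20/39

Scan each occupied cell's neighbors to the right and below so each pair is counted once.
From row 0: 8 unlike of 11 pairs (running 8/11).
From row 1: 5 unlike of 8 pairs (running 13/19).
From row 2: 3 unlike of 10 pairs (running 16/29).
From row 3: 2 unlike of 7 pairs (running 18/36).
From row 4: 2 unlike of 3 pairs (running 20/39).
Total adjacent occupied pairs: 39; unlike-type pairs: 20.
20/39 is already in lowest terms.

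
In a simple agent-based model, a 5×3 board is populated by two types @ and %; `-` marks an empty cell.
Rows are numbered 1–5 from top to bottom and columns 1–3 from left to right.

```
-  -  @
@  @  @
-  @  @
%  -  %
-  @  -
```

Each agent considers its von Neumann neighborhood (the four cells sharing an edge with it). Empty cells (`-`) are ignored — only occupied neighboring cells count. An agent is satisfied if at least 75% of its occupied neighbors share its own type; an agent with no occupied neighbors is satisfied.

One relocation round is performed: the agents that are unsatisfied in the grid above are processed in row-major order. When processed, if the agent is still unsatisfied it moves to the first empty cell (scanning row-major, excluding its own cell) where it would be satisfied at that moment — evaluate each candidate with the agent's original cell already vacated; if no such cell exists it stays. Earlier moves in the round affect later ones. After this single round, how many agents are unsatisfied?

0

Initially unsatisfied (in order): (3,3), (4,3).
  (3,3) → (1,1).
  (4,3): now satisfied by earlier moves; stays.
Resulting grid:
@ - @
@ @ @
- @ -
% - %
- @ -
All satisfied now.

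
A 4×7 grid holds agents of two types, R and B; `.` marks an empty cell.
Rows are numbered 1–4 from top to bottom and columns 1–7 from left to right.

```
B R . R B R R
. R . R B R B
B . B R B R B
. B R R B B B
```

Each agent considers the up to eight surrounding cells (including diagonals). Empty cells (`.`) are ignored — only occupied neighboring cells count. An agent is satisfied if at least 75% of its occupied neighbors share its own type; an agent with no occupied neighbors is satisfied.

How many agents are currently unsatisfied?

22

(1,1)B 0/2 ✗
(1,2)R 1/2 ✗
(1,4)R 1/3 ✗
(1,5)B 1/5 ✗
(1,6)R 2/5 ✗
(1,7)R 2/3 ✗
(2,2)R 1/4 ✗
(2,4)R 2/6 ✗
(2,5)B 2/8 ✗
(2,6)R 3/8 ✗
(2,7)B 1/5 ✗
(3,1)B 1/2 ✗
(3,3)B 1/6 ✗
(3,4)R 3/7 ✗
(3,5)B 3/8 ✗
(3,6)R 1/8 ✗
(3,7)B 3/5 ✗
(4,2)B 2/3 ✗
(4,3)R 2/4 ✗
(4,4)R 2/5 ✗
(4,5)B 2/5 ✗
(4,6)B 4/5 ✓
(4,7)B 2/3 ✗
Unsatisfied: (1,1), (1,2), (1,4), (1,5), (1,6), (1,7), (2,2), (2,4), (2,5), (2,6), (2,7), (3,1), (3,3), (3,4), (3,5), (3,6), (3,7), (4,2), (4,3), (4,4), (4,5), (4,7) — 22 in total.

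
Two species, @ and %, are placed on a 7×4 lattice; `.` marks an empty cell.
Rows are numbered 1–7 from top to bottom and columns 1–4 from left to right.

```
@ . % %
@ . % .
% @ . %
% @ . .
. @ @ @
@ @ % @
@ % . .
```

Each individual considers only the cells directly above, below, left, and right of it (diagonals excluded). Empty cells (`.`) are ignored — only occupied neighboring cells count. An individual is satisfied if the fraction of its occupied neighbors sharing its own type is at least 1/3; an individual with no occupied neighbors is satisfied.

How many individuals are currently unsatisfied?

2

(1,1)@ 1/1 ✓
(1,3)% 2/2 ✓
(1,4)% 1/1 ✓
(2,1)@ 1/2 ✓
(2,3)% 1/1 ✓
(3,1)% 1/3 ✓
(3,2)@ 1/2 ✓
(3,4)% 0/0 ✓
(4,1)% 1/2 ✓
(4,2)@ 2/3 ✓
(5,2)@ 3/3 ✓
(5,3)@ 2/3 ✓
(5,4)@ 2/2 ✓
(6,1)@ 2/2 ✓
(6,2)@ 2/4 ✓
(6,3)% 0/3 ✗
(6,4)@ 1/2 ✓
(7,1)@ 1/2 ✓
(7,2)% 0/2 ✗
Unsatisfied: (6,3), (7,2) — 2 in total.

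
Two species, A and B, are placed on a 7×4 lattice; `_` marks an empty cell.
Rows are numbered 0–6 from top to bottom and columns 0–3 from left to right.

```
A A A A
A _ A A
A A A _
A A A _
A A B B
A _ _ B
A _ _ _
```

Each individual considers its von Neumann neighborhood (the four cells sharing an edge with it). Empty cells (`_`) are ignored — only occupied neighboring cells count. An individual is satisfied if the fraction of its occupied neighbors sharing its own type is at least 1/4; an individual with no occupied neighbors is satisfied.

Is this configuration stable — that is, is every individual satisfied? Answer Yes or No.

(0,0)A 2/2 satisfied
(0,1)A 2/2 satisfied
(0,2)A 3/3 satisfied
(0,3)A 2/2 satisfied
(1,0)A 2/2 satisfied
(1,2)A 3/3 satisfied
(1,3)A 2/2 satisfied
(2,0)A 3/3 satisfied
(2,1)A 3/3 satisfied
(2,2)A 3/3 satisfied
(3,0)A 3/3 satisfied
(3,1)A 4/4 satisfied
(3,2)A 2/3 satisfied
(4,0)A 3/3 satisfied
(4,1)A 2/3 satisfied
(4,2)B 1/3 satisfied
(4,3)B 2/2 satisfied
(5,0)A 2/2 satisfied
(5,3)B 1/1 satisfied
(6,0)A 1/1 satisfied
All meet the threshold, so the configuration is stable.

Yes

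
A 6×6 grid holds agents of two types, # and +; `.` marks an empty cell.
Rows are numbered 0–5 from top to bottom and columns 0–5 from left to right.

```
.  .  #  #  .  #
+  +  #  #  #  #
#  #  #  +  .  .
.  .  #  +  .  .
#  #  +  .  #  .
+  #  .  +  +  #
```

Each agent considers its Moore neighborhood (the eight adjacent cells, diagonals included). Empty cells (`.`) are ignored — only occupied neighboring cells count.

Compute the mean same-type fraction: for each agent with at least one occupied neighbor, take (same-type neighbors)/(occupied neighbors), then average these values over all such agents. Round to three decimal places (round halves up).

(0,2)# 3/4
(0,3)# 4/4
(0,5)# 2/2
(1,0)+ 1/3
(1,1)+ 1/6
(1,2)# 5/7
(1,3)# 5/6
(1,4)# 4/5
(1,5)# 2/2
(2,0)# 1/3
(2,1)# 4/6
(2,2)# 4/7
(2,3)+ 1/6
(3,2)# 3/6
(3,3)+ 2/5
(4,0)# 2/3
(4,1)# 3/5
(4,2)+ 2/5
(4,4)# 1/4
(5,0)+ 0/3
(5,1)# 2/4
(5,3)+ 2/3
(5,4)+ 1/3
(5,5)# 1/2
Sum over 24 agents: 3/4 + 4/4 + 2/2 + 1/3 + 1/6 + 5/7 + 5/6 + 4/5 + 2/2 + 1/3 + 4/6 + 4/7 + 1/6 + 3/6 + 2/5 + 2/3 + 3/5 + 2/5 + 1/4 + 0/3 + 2/4 + 2/3 + 1/3 + 1/2 = 1381/105; mean = 1381/105 ÷ 24 = 1381/2520 = 0.548015… → 0.548.

0.548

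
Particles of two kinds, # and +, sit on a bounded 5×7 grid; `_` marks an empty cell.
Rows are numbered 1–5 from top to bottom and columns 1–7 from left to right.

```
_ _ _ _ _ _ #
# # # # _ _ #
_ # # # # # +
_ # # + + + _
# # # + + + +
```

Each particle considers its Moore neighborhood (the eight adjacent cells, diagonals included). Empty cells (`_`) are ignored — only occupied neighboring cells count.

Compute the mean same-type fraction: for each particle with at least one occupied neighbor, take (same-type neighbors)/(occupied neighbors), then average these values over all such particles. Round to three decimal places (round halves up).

(1,7)# 1/1
(2,1)# 2/2
(2,2)# 4/4
(2,3)# 5/5
(2,4)# 4/4
(2,7)# 2/3
(3,2)# 6/6
(3,3)# 7/8
(3,4)# 5/7
(3,5)# 3/6
(3,6)# 2/5
(3,7)+ 1/3
(4,2)# 6/6
(4,3)# 6/8
(4,4)+ 3/8
(4,5)+ 5/8
(4,6)+ 5/7
(5,1)# 2/2
(5,2)# 4/4
(5,3)# 3/5
(5,4)+ 3/5
(5,5)+ 5/5
(5,6)+ 4/4
(5,7)+ 2/2
Sum over 24 particles: 1/1 + 2/2 + 4/4 + 5/5 + 4/4 + 2/3 + 6/6 + 7/8 + 5/7 + 3/6 + 2/5 + 1/3 + 6/6 + 6/8 + 3/8 + 5/8 + 5/7 + 2/2 + 4/4 + 3/5 + 3/5 + 5/5 + 4/4 + 2/2 = 5363/280; mean = 5363/280 ÷ 24 = 5363/6720 = 0.798065… → 0.798.

0.798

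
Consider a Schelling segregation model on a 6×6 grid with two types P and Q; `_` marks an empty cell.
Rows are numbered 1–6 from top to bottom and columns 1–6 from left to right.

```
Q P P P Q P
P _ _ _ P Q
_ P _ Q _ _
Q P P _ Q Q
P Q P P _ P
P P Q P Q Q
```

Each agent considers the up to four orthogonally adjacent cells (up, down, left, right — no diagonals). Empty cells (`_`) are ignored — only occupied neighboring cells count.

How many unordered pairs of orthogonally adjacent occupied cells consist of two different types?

Scan each occupied cell's neighbors to the right and below so each pair is counted once.
Row 1: Q(1,1)–P(1,2)≠ Q(1,1)–P(2,1)≠ P(1,2)–P(1,3)= P(1,3)–P(1,4)= P(1,4)–Q(1,5)≠ Q(1,5)–P(1,6)≠ Q(1,5)–P(2,5)≠ P(1,6)–Q(2,6)≠  → 6/8 unlike.
Row 2: P(2,5)–Q(2,6)≠  → 1/1 unlike.
Row 3: P(3,2)–P(4,2)=  → 0/1 unlike.
Row 4: Q(4,1)–P(4,2)≠ Q(4,1)–P(5,1)≠ P(4,2)–P(4,3)= P(4,2)–Q(5,2)≠ P(4,3)–P(5,3)= Q(4,5)–Q(4,6)= Q(4,6)–P(5,6)≠  → 4/7 unlike.
Row 5: P(5,1)–Q(5,2)≠ P(5,1)–P(6,1)= Q(5,2)–P(5,3)≠ Q(5,2)–P(6,2)≠ P(5,3)–P(5,4)= P(5,3)–Q(6,3)≠ P(5,4)–P(6,4)= P(5,6)–Q(6,6)≠  → 5/8 unlike.
Row 6: P(6,1)–P(6,2)= P(6,2)–Q(6,3)≠ Q(6,3)–P(6,4)≠ P(6,4)–Q(6,5)≠ Q(6,5)–Q(6,6)=  → 3/5 unlike.
Total adjacent occupied pairs: 30; unlike-type pairs: 19.

19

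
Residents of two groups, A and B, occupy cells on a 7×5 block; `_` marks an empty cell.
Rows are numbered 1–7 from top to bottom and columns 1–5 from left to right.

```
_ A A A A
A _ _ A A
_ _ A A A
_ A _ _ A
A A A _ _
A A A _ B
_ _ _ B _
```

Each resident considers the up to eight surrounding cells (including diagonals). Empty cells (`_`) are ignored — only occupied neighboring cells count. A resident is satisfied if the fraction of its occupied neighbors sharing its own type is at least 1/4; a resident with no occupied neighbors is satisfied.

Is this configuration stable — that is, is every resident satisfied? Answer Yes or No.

(1,2)A 2/2 ✓
(1,3)A 3/3 ✓
(1,4)A 4/4 ✓
(1,5)A 3/3 ✓
(2,1)A 1/1 ✓
(2,4)A 7/7 ✓
(2,5)A 5/5 ✓
(3,3)A 3/3 ✓
(3,4)A 5/5 ✓
(3,5)A 4/4 ✓
(4,2)A 4/4 ✓
(4,5)A 2/2 ✓
(5,1)A 4/4 ✓
(5,2)A 6/6 ✓
(5,3)A 4/4 ✓
(6,1)A 3/3 ✓
(6,2)A 5/5 ✓
(6,3)A 3/4 ✓
(6,5)B 1/1 ✓
(7,4)B 1/2 ✓
All meet the threshold, so the configuration is stable.

Yes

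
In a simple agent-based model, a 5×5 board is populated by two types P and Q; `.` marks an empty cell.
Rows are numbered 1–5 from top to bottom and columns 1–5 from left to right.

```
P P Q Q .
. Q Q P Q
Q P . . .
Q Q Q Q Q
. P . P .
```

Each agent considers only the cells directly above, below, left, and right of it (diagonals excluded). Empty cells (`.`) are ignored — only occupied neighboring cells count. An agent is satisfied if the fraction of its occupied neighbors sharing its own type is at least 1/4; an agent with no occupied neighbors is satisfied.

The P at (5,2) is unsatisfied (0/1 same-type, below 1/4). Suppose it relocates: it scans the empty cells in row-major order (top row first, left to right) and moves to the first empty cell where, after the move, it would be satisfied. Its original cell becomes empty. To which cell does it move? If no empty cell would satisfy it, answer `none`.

Vacating (5,2). Empty cells in order:
  (1,5): 0/2 same-type → still unsatisfied.
  (2,1): 1/3 same-type → satisfied — stop here.

(2,1)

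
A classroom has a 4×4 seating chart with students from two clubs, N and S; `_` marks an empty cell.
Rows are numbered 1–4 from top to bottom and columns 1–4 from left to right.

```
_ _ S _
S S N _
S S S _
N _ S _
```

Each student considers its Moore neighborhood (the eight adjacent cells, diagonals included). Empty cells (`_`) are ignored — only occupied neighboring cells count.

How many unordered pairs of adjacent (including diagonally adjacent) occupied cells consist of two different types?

Scan each occupied cell's neighbors to the right and below (and the two forward diagonals) so each pair is counted once.
Row 1: S(1,3)–N(2,3)≠ S(1,3)–S(2,2)=  → 1/2 unlike.
Row 2: S(2,1)–S(2,2)= S(2,1)–S(3,1)= S(2,1)–S(3,2)= S(2,2)–N(2,3)≠ S(2,2)–S(3,2)= S(2,2)–S(3,3)= S(2,2)–S(3,1)= N(2,3)–S(3,3)≠ N(2,3)–S(3,2)≠  → 3/9 unlike.
Row 3: S(3,1)–S(3,2)= S(3,1)–N(4,1)≠ S(3,2)–S(3,3)= S(3,2)–S(4,3)= S(3,2)–N(4,1)≠ S(3,3)–S(4,3)=  → 2/6 unlike.
Total adjacent occupied pairs: 17; unlike-type pairs: 6.

6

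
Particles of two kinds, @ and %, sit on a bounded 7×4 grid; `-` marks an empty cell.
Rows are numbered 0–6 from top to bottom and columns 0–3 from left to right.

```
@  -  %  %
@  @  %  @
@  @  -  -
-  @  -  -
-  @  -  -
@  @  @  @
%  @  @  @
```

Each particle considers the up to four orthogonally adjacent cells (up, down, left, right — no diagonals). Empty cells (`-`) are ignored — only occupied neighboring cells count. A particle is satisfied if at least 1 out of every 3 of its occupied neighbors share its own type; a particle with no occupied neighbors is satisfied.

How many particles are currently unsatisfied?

2

Row 0: (0,0)@ 1/1 ok · (0,2)% 2/2 ok · (0,3)% 1/2 ok
Row 1: (1,0)@ 3/3 ok · (1,1)@ 2/3 ok · (1,2)% 1/3 ok · (1,3)@ 0/2 unhappy
Row 2: (2,0)@ 2/2 ok · (2,1)@ 3/3 ok
Row 3: (3,1)@ 2/2 ok
Row 4: (4,1)@ 2/2 ok
Row 5: (5,0)@ 1/2 ok · (5,1)@ 4/4 ok · (5,2)@ 3/3 ok · (5,3)@ 2/2 ok
Row 6: (6,0)% 0/2 unhappy · (6,1)@ 2/3 ok · (6,2)@ 3/3 ok · (6,3)@ 2/2 ok
Unsatisfied: (1,3), (6,0) — 2 in total.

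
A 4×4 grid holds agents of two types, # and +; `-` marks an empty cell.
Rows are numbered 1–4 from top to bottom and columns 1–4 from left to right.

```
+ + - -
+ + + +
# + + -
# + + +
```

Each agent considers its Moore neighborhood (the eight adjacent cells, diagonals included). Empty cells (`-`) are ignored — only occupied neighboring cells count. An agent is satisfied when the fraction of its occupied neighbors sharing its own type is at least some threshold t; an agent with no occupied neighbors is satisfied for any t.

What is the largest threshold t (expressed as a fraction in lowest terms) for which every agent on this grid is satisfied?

(1,1)+ 3/3
(1,2)+ 4/4
(2,1)+ 4/5
(2,2)+ 6/7
(2,3)+ 5/5
(2,4)+ 2/2
(3,1)# 1/5
(3,2)+ 6/8
(3,3)+ 7/7
(4,1)# 1/3
(4,2)+ 3/5
(4,3)+ 4/4
(4,4)+ 2/2
The smallest same-type fraction is 1/5 at (3,1), which reduces to 1/5. Any threshold above that leaves this agent unsatisfied.

1/5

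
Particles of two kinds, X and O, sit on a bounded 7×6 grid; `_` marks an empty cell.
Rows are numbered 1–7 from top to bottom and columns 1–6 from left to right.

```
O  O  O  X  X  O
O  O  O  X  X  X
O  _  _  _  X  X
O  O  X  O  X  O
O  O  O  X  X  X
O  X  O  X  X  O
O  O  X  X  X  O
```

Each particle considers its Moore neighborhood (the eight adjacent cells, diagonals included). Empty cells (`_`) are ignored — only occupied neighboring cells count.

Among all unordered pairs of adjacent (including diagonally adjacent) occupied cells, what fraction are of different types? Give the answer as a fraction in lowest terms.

Scan each occupied cell's neighbors to the right and below (and the two forward diagonals) so each pair is counted once.
Row 1: O(1,1)–O(1,2)= O(1,1)–O(2,1)= O(1,1)–O(2,2)= O(1,2)–O(1,3)= O(1,2)–O(2,2)= O(1,2)–O(2,3)= O(1,2)–O(2,1)= O(1,3)–X(1,4)≠ O(1,3)–O(2,3)= O(1,3)–X(2,4)≠ O(1,3)–O(2,2)= X(1,4)–X(1,5)= X(1,4)–X(2,4)= X(1,4)–X(2,5)= X(1,4)–O(2,3)≠ X(1,5)–O(1,6)≠ X(1,5)–X(2,5)= X(1,5)–X(2,6)= X(1,5)–X(2,4)= O(1,6)–X(2,6)≠ O(1,6)–X(2,5)≠  → 6/21 unlike.
Row 2: O(2,1)–O(2,2)= O(2,1)–O(3,1)= O(2,2)–O(2,3)= O(2,2)–O(3,1)= O(2,3)–X(2,4)≠ X(2,4)–X(2,5)= X(2,4)–X(3,5)= X(2,5)–X(2,6)= X(2,5)–X(3,5)= X(2,5)–X(3,6)= X(2,6)–X(3,6)= X(2,6)–X(3,5)=  → 1/12 unlike.
Row 3: O(3,1)–O(4,1)= O(3,1)–O(4,2)= X(3,5)–X(3,6)= X(3,5)–X(4,5)= X(3,5)–O(4,6)≠ X(3,5)–O(4,4)≠ X(3,6)–O(4,6)≠ X(3,6)–X(4,5)=  → 3/8 unlike.
Row 4: O(4,1)–O(4,2)= O(4,1)–O(5,1)= O(4,1)–O(5,2)= O(4,2)–X(4,3)≠ O(4,2)–O(5,2)= O(4,2)–O(5,3)= O(4,2)–O(5,1)= X(4,3)–O(4,4)≠ X(4,3)–O(5,3)≠ X(4,3)–X(5,4)= X(4,3)–O(5,2)≠ O(4,4)–X(4,5)≠ O(4,4)–X(5,4)≠ O(4,4)–X(5,5)≠ O(4,4)–O(5,3)= X(4,5)–O(4,6)≠ X(4,5)–X(5,5)= X(4,5)–X(5,6)= X(4,5)–X(5,4)= O(4,6)–X(5,6)≠ O(4,6)–X(5,5)≠  → 10/21 unlike.
Row 5: O(5,1)–O(5,2)= O(5,1)–O(6,1)= O(5,1)–X(6,2)≠ O(5,2)–O(5,3)= O(5,2)–X(6,2)≠ O(5,2)–O(6,3)= O(5,2)–O(6,1)= O(5,3)–X(5,4)≠ O(5,3)–O(6,3)= O(5,3)–X(6,4)≠ O(5,3)–X(6,2)≠ X(5,4)–X(5,5)= X(5,4)–X(6,4)= X(5,4)–X(6,5)= X(5,4)–O(6,3)≠ X(5,5)–X(5,6)= X(5,5)–X(6,5)= X(5,5)–O(6,6)≠ X(5,5)–X(6,4)= X(5,6)–O(6,6)≠ X(5,6)–X(6,5)=  → 8/21 unlike.
Row 6: O(6,1)–X(6,2)≠ O(6,1)–O(7,1)= O(6,1)–O(7,2)= X(6,2)–O(6,3)≠ X(6,2)–O(7,2)≠ X(6,2)–X(7,3)= X(6,2)–O(7,1)≠ O(6,3)–X(6,4)≠ O(6,3)–X(7,3)≠ O(6,3)–X(7,4)≠ O(6,3)–O(7,2)= X(6,4)–X(6,5)= X(6,4)–X(7,4)= X(6,4)–X(7,5)= X(6,4)–X(7,3)= X(6,5)–O(6,6)≠ X(6,5)–X(7,5)= X(6,5)–O(7,6)≠ X(6,5)–X(7,4)= O(6,6)–O(7,6)= O(6,6)–X(7,5)≠  → 10/21 unlike.
Row 7: O(7,1)–O(7,2)= O(7,2)–X(7,3)≠ X(7,3)–X(7,4)= X(7,4)–X(7,5)= X(7,5)–O(7,6)≠  → 2/5 unlike.
Total adjacent occupied pairs: 109; unlike-type pairs: 40.
40/109 is already in lowest terms.

40/109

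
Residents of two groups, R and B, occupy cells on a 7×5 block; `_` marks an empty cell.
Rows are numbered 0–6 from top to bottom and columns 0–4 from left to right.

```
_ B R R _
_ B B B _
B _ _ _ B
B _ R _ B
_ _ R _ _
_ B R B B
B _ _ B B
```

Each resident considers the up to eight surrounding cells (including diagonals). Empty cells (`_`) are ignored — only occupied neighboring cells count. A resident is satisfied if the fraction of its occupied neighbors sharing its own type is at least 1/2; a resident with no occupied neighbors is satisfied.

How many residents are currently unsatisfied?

4

Row 0: (0,1)B 2/3 satisfied · (0,2)R 1/5 not · (0,3)R 1/3 not
Row 1: (1,1)B 3/4 satisfied · (1,2)B 3/5 satisfied · (1,3)B 2/4 satisfied
Row 2: (2,0)B 2/2 satisfied · (2,4)B 2/2 satisfied
Row 3: (3,0)B 1/1 satisfied · (3,2)R 1/1 satisfied · (3,4)B 1/1 satisfied
Row 4: (4,2)R 2/4 satisfied
Row 5: (5,1)B 1/3 not · (5,2)R 1/4 not · (5,3)B 3/5 satisfied · (5,4)B 3/3 satisfied
Row 6: (6,0)B 1/1 satisfied · (6,3)B 3/4 satisfied · (6,4)B 3/3 satisfied
Unsatisfied: (0,2), (0,3), (5,1), (5,2) — 4 in total.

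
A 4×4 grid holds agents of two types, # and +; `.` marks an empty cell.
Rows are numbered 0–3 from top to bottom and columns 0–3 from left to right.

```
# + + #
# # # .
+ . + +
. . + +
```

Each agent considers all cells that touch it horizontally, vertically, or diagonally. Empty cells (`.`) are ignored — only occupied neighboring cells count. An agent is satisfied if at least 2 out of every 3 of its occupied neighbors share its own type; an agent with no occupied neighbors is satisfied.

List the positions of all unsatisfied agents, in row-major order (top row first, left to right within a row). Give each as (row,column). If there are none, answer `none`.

Row 0: (0,0)# 2/3 ok · (0,1)+ 1/5 unhappy · (0,2)+ 1/4 unhappy · (0,3)# 1/2 unhappy
Row 1: (1,0)# 2/4 unhappy · (1,1)# 3/7 unhappy · (1,2)# 2/6 unhappy
Row 2: (2,0)+ 0/2 unhappy · (2,2)+ 3/5 unhappy · (2,3)+ 3/4 ok
Row 3: (3,2)+ 3/3 ok · (3,3)+ 3/3 ok

(0,1), (0,2), (0,3), (1,0), (1,1), (1,2), (2,0), (2,2)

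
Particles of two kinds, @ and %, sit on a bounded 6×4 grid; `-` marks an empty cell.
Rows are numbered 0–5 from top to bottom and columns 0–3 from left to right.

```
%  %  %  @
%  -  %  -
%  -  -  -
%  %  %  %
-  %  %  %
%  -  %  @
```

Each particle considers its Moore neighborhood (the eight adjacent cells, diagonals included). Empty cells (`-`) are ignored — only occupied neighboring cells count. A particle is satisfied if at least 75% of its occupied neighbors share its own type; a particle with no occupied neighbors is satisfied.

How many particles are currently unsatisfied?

(0,0)% 2/2 ok
(0,1)% 4/4 ok
(0,2)% 2/3 unhappy
(0,3)@ 0/2 unhappy
(1,0)% 3/3 ok
(1,2)% 2/3 unhappy
(2,0)% 3/3 ok
(3,0)% 3/3 ok
(3,1)% 5/5 ok
(3,2)% 5/5 ok
(3,3)% 3/3 ok
(4,1)% 6/6 ok
(4,2)% 6/7 ok
(4,3)% 4/5 ok
(5,0)% 1/1 ok
(5,2)% 3/4 ok
(5,3)@ 0/3 unhappy
Unsatisfied: (0,2), (0,3), (1,2), (5,3) — 4 in total.

4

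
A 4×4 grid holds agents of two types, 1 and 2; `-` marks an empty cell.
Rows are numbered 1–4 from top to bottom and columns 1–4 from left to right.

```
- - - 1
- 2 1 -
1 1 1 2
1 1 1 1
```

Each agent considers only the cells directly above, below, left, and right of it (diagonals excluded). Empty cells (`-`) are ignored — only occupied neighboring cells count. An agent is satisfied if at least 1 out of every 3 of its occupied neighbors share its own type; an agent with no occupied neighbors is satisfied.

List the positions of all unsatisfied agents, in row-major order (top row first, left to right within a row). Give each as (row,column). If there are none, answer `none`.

(2,2), (3,4)

Row 1: (1,4)1 0/0 satisfied
Row 2: (2,2)2 0/2 not · (2,3)1 1/2 satisfied
Row 3: (3,1)1 2/2 satisfied · (3,2)1 3/4 satisfied · (3,3)1 3/4 satisfied · (3,4)2 0/2 not
Row 4: (4,1)1 2/2 satisfied · (4,2)1 3/3 satisfied · (4,3)1 3/3 satisfied · (4,4)1 1/2 satisfied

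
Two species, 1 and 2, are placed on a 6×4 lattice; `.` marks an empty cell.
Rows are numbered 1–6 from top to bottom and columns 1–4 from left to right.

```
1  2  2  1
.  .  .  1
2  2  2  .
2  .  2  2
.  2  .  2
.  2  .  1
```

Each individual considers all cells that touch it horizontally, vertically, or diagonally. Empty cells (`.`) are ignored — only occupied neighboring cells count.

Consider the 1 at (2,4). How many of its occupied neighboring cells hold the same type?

Occupied neighbors of (2,4): (1,3)=2, (1,4)=1, (3,3)=2.
Same type (1): 1 of 3.

1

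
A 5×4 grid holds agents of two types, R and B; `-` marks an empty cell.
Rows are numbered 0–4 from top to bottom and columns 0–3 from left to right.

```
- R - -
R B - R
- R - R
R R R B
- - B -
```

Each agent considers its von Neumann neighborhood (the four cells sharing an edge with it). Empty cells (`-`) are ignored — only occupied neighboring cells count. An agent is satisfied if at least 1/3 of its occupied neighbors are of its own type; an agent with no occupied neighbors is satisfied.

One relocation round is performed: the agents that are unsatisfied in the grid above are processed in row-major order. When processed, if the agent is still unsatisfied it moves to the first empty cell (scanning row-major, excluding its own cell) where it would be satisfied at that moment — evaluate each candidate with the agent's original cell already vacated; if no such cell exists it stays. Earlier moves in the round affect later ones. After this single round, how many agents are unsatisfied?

0

Initially unsatisfied (in order): (0,1), (1,0), (1,1), (3,3), (4,2).
  (0,1) → (0,0).
  (1,0): now satisfied by earlier moves; stays.
  (1,1) → (0,2).
  (3,3) → (0,1).
  (4,2) → (0,3).
Resulting grid:
R B B B
R - - R
- R - R
R R R -
- - - -
All satisfied now.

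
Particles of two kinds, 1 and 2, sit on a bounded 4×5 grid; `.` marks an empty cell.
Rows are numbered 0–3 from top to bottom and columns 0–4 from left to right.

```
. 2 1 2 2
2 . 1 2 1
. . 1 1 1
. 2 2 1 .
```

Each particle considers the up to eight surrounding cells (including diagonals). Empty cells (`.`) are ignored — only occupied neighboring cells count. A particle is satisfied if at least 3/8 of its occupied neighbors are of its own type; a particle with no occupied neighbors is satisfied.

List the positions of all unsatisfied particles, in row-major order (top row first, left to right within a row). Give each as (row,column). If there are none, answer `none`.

(0,1)2 1/3 not
(0,2)1 1/4 not
(0,3)2 2/5 satisfied
(0,4)2 2/3 satisfied
(1,0)2 1/1 satisfied
(1,2)1 3/6 satisfied
(1,3)2 2/8 not
(1,4)1 2/5 satisfied
(2,2)1 3/6 satisfied
(2,3)1 5/7 satisfied
(2,4)1 3/4 satisfied
(3,1)2 1/2 satisfied
(3,2)2 1/4 not
(3,3)1 3/4 satisfied

(0,1), (0,2), (1,3), (3,2)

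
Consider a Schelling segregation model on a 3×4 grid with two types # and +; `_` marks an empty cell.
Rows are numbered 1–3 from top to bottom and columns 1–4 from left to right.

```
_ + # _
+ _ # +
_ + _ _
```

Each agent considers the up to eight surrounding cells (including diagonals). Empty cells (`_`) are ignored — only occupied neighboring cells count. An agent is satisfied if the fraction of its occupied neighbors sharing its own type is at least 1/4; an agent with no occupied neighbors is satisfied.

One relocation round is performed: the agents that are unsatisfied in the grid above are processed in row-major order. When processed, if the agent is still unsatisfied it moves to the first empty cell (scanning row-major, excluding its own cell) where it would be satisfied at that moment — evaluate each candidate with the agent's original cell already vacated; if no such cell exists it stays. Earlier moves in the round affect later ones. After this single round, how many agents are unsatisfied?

0

Initially unsatisfied (in order): (2,4).
  (2,4) → (1,1).
Resulting grid:
+ + # _
+ _ # _
_ + _ _
All satisfied now.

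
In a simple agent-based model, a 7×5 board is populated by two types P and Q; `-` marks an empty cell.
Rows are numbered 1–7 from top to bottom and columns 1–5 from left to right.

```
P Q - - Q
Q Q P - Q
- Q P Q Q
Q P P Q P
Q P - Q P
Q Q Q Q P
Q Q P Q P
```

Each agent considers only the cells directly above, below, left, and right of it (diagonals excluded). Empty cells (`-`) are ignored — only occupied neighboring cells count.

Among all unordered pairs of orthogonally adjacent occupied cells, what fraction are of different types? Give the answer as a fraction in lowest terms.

18/43

Scan each occupied cell's neighbors to the right and below so each pair is counted once.
Row 1: P(1,1)–Q(1,2)≠ P(1,1)–Q(2,1)≠ Q(1,2)–Q(2,2)= Q(1,5)–Q(2,5)=  → 2/4 unlike.
Row 2: Q(2,1)–Q(2,2)= Q(2,2)–P(2,3)≠ Q(2,2)–Q(3,2)= P(2,3)–P(3,3)= Q(2,5)–Q(3,5)=  → 1/5 unlike.
Row 3: Q(3,2)–P(3,3)≠ Q(3,2)–P(4,2)≠ P(3,3)–Q(3,4)≠ P(3,3)–P(4,3)= Q(3,4)–Q(3,5)= Q(3,4)–Q(4,4)= Q(3,5)–P(4,5)≠  → 4/7 unlike.
Row 4: Q(4,1)–P(4,2)≠ Q(4,1)–Q(5,1)= P(4,2)–P(4,3)= P(4,2)–P(5,2)= P(4,3)–Q(4,4)≠ Q(4,4)–P(4,5)≠ Q(4,4)–Q(5,4)= P(4,5)–P(5,5)=  → 3/8 unlike.
Row 5: Q(5,1)–P(5,2)≠ Q(5,1)–Q(6,1)= P(5,2)–Q(6,2)≠ Q(5,4)–P(5,5)≠ Q(5,4)–Q(6,4)= P(5,5)–P(6,5)=  → 3/6 unlike.
Row 6: Q(6,1)–Q(6,2)= Q(6,1)–Q(7,1)= Q(6,2)–Q(6,3)= Q(6,2)–Q(7,2)= Q(6,3)–Q(6,4)= Q(6,3)–P(7,3)≠ Q(6,4)–P(6,5)≠ Q(6,4)–Q(7,4)= P(6,5)–P(7,5)=  → 2/9 unlike.
Row 7: Q(7,1)–Q(7,2)= Q(7,2)–P(7,3)≠ P(7,3)–Q(7,4)≠ Q(7,4)–P(7,5)≠  → 3/4 unlike.
Total adjacent occupied pairs: 43; unlike-type pairs: 18.
18/43 is already in lowest terms.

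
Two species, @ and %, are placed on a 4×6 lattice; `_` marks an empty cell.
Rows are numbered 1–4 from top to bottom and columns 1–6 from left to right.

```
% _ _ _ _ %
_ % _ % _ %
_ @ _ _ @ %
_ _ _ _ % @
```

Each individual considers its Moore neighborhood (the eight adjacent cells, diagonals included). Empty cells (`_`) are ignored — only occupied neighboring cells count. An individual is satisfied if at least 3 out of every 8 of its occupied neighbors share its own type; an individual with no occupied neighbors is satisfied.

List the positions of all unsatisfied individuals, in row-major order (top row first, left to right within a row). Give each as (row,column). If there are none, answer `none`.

Row 1: (1,1)% 1/1 ✓ · (1,6)% 1/1 ✓
Row 2: (2,2)% 1/2 ✓ · (2,4)% 0/1 ✗ · (2,6)% 2/3 ✓
Row 3: (3,2)@ 0/1 ✗ · (3,5)@ 1/5 ✗ · (3,6)% 2/4 ✓
Row 4: (4,5)% 1/3 ✗ · (4,6)@ 1/3 ✗

(2,4), (3,2), (3,5), (4,5), (4,6)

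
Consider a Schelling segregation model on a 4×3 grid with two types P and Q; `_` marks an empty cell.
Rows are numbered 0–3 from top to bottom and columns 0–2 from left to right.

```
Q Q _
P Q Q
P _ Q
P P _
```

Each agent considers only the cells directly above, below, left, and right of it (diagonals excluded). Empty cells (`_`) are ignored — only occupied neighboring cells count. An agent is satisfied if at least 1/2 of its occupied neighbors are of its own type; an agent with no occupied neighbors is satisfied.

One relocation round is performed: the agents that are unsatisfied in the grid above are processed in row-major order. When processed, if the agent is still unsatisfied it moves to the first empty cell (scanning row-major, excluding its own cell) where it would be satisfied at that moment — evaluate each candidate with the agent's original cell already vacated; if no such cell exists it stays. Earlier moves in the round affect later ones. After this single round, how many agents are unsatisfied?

Initially unsatisfied (in order): (1,0).
  (1,0) → (2,1).
Resulting grid:
Q Q _
_ Q Q
P P Q
P P _
All satisfied now.

0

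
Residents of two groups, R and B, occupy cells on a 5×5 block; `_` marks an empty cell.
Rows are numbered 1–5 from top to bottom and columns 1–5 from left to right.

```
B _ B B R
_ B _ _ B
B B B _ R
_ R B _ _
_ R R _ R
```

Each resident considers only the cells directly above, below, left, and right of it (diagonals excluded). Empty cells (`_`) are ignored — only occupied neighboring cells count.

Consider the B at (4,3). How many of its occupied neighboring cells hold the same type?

Occupied neighbors of (4,3): (3,3)=B, (5,3)=R, (4,2)=R.
Same type (B): 1 of 3.

1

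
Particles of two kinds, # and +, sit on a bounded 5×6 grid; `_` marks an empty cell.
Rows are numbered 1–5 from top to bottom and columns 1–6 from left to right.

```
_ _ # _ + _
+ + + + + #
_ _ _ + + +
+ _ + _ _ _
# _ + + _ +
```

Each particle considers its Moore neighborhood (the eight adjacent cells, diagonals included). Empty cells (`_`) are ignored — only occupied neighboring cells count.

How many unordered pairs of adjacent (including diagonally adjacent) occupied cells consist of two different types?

8

Scan each occupied cell's neighbors to the right and below (and the two forward diagonals) so each pair is counted once.
Row 1: #(1,3)–+(2,3)≠ #(1,3)–+(2,4)≠ #(1,3)–+(2,2)≠ +(1,5)–+(2,5)= +(1,5)–#(2,6)≠ +(1,5)–+(2,4)=  → 4/6 unlike.
Row 2: +(2,1)–+(2,2)= +(2,2)–+(2,3)= +(2,3)–+(2,4)= +(2,3)–+(3,4)= +(2,4)–+(2,5)= +(2,4)–+(3,4)= +(2,4)–+(3,5)= +(2,5)–#(2,6)≠ +(2,5)–+(3,5)= +(2,5)–+(3,6)= +(2,5)–+(3,4)= #(2,6)–+(3,6)≠ #(2,6)–+(3,5)≠  → 3/13 unlike.
Row 3: +(3,4)–+(3,5)= +(3,4)–+(4,3)= +(3,5)–+(3,6)=  → 0/3 unlike.
Row 4: +(4,1)–#(5,1)≠ +(4,3)–+(5,3)= +(4,3)–+(5,4)=  → 1/3 unlike.
Row 5: +(5,3)–+(5,4)=  → 0/1 unlike.
Total adjacent occupied pairs: 26; unlike-type pairs: 8.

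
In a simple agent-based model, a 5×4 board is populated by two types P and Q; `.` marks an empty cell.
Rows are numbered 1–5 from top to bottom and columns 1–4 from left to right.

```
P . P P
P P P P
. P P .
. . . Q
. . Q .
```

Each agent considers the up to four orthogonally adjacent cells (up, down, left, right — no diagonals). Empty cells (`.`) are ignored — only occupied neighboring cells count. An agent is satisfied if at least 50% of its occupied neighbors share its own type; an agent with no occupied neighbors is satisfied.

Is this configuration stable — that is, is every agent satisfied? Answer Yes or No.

(1,1)P 1/1 ✓
(1,3)P 2/2 ✓
(1,4)P 2/2 ✓
(2,1)P 2/2 ✓
(2,2)P 3/3 ✓
(2,3)P 4/4 ✓
(2,4)P 2/2 ✓
(3,2)P 2/2 ✓
(3,3)P 2/2 ✓
(4,4)Q 0/0 ✓
(5,3)Q 0/0 ✓
All meet the threshold, so the configuration is stable.

Yes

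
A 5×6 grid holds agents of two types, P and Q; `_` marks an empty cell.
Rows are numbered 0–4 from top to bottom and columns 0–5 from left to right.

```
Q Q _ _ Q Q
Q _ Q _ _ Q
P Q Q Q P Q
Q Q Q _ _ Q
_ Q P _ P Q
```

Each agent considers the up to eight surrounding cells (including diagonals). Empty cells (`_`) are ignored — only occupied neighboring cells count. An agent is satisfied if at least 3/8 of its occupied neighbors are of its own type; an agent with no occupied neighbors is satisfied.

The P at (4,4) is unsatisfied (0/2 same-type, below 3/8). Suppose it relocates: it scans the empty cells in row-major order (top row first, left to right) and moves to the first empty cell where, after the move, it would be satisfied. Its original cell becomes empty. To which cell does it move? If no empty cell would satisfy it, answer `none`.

(3,3)

Vacating (4,4). Empty cells in order:
  (0,2): 0/2 same-type → still unsatisfied.
  (0,3): 0/2 same-type → still unsatisfied.
  (1,1): 1/7 same-type → still unsatisfied.
  (1,3): 1/5 same-type → still unsatisfied.
  (1,4): 1/6 same-type → still unsatisfied.
  (3,3): 2/5 same-type → satisfied — stop here.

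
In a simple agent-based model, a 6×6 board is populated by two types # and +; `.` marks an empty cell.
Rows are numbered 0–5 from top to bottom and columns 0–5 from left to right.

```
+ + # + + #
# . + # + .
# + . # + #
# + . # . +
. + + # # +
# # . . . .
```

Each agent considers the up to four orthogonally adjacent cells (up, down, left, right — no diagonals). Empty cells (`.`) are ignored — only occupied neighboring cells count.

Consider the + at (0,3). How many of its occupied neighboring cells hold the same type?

Occupied neighbors of (0,3): (1,3)=#, (0,2)=#, (0,4)=+.
Same type (+): 1 of 3.

1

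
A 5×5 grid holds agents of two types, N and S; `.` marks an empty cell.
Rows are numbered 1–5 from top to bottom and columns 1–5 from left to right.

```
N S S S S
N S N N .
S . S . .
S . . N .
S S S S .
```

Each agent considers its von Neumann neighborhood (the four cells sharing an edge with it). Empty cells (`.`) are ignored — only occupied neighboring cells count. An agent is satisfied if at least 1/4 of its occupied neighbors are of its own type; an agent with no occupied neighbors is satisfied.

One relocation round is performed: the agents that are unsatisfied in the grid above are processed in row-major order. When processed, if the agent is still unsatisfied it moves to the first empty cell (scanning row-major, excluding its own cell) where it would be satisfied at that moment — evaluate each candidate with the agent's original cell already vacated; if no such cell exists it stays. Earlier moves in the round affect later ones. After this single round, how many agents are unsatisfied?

Initially unsatisfied (in order): (3,3), (4,4).
  (3,3) → (2,5).
  (4,4) → (3,3).
Resulting grid:
N S S S S
N S N N S
S . N . .
S . . . .
S S S S .
All satisfied now.

0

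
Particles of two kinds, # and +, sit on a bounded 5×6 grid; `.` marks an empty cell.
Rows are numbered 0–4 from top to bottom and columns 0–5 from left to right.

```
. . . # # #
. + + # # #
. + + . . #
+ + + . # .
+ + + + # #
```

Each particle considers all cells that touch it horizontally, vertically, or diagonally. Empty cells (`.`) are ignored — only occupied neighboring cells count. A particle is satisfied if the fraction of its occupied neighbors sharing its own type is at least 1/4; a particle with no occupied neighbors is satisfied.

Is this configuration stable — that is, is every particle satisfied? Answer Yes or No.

Row 0: (0,3)# 3/4 ✓ · (0,4)# 5/5 ✓ · (0,5)# 3/3 ✓
Row 1: (1,1)+ 3/3 ✓ · (1,2)+ 3/5 ✓ · (1,3)# 3/5 ✓ · (1,4)# 6/6 ✓ · (1,5)# 4/4 ✓
Row 2: (2,1)+ 6/6 ✓ · (2,2)+ 5/6 ✓ · (2,5)# 3/3 ✓
Row 3: (3,0)+ 4/4 ✓ · (3,1)+ 7/7 ✓ · (3,2)+ 6/6 ✓ · (3,4)# 3/4 ✓
Row 4: (4,0)+ 3/3 ✓ · (4,1)+ 5/5 ✓ · (4,2)+ 4/4 ✓ · (4,3)+ 2/4 ✓ · (4,4)# 2/3 ✓ · (4,5)# 2/2 ✓
All meet the threshold, so the configuration is stable.

Yes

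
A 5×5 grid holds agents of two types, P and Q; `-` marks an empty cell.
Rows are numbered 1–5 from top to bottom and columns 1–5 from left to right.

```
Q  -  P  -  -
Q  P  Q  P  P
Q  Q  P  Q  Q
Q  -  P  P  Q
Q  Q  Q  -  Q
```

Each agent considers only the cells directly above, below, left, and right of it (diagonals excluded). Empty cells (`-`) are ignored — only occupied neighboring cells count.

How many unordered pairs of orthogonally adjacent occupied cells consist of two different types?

Scan each occupied cell's neighbors to the right and below so each pair is counted once.
Row 1: Q(1,1)–Q(2,1)= P(1,3)–Q(2,3)≠  → 1/2 unlike.
Row 2: Q(2,1)–P(2,2)≠ Q(2,1)–Q(3,1)= P(2,2)–Q(2,3)≠ P(2,2)–Q(3,2)≠ Q(2,3)–P(2,4)≠ Q(2,3)–P(3,3)≠ P(2,4)–P(2,5)= P(2,4)–Q(3,4)≠ P(2,5)–Q(3,5)≠  → 7/9 unlike.
Row 3: Q(3,1)–Q(3,2)= Q(3,1)–Q(4,1)= Q(3,2)–P(3,3)≠ P(3,3)–Q(3,4)≠ P(3,3)–P(4,3)= Q(3,4)–Q(3,5)= Q(3,4)–P(4,4)≠ Q(3,5)–Q(4,5)=  → 3/8 unlike.
Row 4: Q(4,1)–Q(5,1)= P(4,3)–P(4,4)= P(4,3)–Q(5,3)≠ P(4,4)–Q(4,5)≠ Q(4,5)–Q(5,5)=  → 2/5 unlike.
Row 5: Q(5,1)–Q(5,2)= Q(5,2)–Q(5,3)=  → 0/2 unlike.
Total adjacent occupied pairs: 26; unlike-type pairs: 13.

13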